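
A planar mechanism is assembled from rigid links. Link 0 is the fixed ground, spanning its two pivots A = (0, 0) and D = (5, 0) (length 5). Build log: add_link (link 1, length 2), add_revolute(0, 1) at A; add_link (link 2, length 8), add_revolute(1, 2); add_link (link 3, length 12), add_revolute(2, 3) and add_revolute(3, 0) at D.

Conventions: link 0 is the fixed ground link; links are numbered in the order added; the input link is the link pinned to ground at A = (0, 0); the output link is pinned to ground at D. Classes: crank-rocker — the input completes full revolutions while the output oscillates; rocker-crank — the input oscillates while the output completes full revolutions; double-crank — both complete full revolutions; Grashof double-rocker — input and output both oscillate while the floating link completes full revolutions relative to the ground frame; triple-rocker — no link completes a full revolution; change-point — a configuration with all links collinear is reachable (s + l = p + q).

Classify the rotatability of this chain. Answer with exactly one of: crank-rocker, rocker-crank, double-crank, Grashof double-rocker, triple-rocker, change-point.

lengths: ground=5, input=2, coupler=8, output=12
sorted: s=2 (shortest), l=12 (longest), p+q=13
s + l = 14 vs p + q = 13
s + l > p + q → non-Grashof → no link fully rotates → triple-rocker

triple-rocker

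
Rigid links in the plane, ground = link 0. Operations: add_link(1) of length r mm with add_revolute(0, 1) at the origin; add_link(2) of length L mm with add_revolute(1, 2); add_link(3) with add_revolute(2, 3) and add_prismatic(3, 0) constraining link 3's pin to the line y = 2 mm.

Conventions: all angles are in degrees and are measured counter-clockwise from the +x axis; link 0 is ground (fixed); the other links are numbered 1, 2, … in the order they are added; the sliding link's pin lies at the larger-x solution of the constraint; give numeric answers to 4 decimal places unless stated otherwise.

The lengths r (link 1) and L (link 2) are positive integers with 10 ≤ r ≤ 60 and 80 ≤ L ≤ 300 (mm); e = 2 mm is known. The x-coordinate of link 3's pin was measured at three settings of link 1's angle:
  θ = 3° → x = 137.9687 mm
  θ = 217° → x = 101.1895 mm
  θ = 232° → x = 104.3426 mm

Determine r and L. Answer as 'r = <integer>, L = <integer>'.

constraint per measurement: (x − r cos θ)² + (r sin θ − e)² = L²
subtracting the θ₁ and θ₂ equations cancels the r² and L² terms:
r = (x₁² − x₂²) / (2[(x₁cos θ₁ + e sin θ₁) − (x₂cos θ₂ + e sin θ₂)]) = 20.0000 → r = 20
L² = (x₁ − r cos θ₁)² + (r sin θ₁ − e)² = 13923.9906 → L = 118.0000 → L = 118
check at θ₃=232°: x = 104.3426 (printed 104.3426) ✓

r = 20, L = 118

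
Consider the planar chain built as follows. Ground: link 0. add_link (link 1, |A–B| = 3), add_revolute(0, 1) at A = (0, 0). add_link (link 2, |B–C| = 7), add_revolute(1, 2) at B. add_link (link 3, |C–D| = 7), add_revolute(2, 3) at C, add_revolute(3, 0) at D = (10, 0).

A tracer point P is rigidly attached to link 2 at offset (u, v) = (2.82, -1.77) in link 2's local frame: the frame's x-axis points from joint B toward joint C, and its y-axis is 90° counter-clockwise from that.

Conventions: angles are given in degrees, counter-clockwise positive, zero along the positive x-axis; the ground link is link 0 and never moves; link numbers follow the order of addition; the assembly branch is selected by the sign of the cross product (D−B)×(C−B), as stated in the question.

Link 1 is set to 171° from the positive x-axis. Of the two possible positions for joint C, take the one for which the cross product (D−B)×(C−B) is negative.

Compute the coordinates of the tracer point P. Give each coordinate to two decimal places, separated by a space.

A=(0,0), D=(10.00,0)
B = A + 3.00·(cos171°, sin171°) = (-2.9631, 0.4693)
|BD| = 12.9716
circle(B,7.00) ∩ circle(D,7.00): a=6.4858, h=2.6334
  candidates: C₊=(3.6137,2.8663) cross=34.159; C₋=(3.4232,-2.3970) cross=-34.159
  branch - wants cross < 0 → take C=(3.4232,-2.3970) (cross=-34.159)
ex = (C−B)/|BC| = (0.9123,-0.4095); ey = (0.4095,0.9123)
P = B + 2.82·ex + -1.77·ey = (-1.1151,-2.3002)

-1.12 -2.30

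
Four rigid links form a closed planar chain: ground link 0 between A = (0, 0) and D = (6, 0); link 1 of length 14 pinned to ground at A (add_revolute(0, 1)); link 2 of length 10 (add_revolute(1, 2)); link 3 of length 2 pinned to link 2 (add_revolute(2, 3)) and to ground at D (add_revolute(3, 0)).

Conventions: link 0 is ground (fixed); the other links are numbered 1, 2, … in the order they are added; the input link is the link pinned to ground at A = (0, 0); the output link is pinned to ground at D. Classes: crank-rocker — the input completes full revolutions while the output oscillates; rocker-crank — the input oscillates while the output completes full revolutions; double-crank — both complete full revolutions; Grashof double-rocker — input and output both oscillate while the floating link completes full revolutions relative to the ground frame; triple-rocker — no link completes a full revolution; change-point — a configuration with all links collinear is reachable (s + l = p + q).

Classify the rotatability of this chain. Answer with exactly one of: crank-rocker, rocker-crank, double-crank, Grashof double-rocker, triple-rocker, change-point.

lengths: ground=6, input=14, coupler=10, output=2
sorted: s=2 (shortest), l=14 (longest), p+q=16
s + l = 16 vs p + q = 16
s + l = p + q → change-point (collinear configuration reachable)

change-point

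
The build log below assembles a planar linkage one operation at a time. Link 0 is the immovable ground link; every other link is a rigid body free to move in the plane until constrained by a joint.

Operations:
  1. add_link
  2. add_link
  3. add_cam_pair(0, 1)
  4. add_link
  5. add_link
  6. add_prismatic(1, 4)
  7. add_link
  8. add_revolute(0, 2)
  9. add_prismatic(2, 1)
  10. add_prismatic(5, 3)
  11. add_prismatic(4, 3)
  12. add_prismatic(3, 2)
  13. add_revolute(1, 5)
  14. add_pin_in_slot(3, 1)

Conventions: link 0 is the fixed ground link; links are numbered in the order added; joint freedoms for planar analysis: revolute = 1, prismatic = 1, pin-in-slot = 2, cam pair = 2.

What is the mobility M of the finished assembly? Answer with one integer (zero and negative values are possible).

L=1 J1=0 J2=0
add link → L=2 J1=0 J2=0
add link → L=3 J1=0 J2=0
C@0,1 dof=2 J2 → L=3 J1=0 J2=1
add link → L=4 J1=0 J2=1
add link → L=5 J1=0 J2=1
P@1,4 dof=1 J1 → L=5 J1=1 J2=1
add link → L=6 J1=1 J2=1
R@0,2 dof=1 J1 → L=6 J1=2 J2=1
P@2,1 dof=1 J1 → L=6 J1=3 J2=1
P@5,3 dof=1 J1 → L=6 J1=4 J2=1
P@4,3 dof=1 J1 → L=6 J1=5 J2=1
P@3,2 dof=1 J1 → L=6 J1=6 J2=1
R@1,5 dof=1 J1 → L=6 J1=7 J2=1
PS@3,1 dof=2 J2 → L=6 J1=7 J2=2
M=3(L−1)−2J1−J2=3·5−2·7−2=-1

M = -1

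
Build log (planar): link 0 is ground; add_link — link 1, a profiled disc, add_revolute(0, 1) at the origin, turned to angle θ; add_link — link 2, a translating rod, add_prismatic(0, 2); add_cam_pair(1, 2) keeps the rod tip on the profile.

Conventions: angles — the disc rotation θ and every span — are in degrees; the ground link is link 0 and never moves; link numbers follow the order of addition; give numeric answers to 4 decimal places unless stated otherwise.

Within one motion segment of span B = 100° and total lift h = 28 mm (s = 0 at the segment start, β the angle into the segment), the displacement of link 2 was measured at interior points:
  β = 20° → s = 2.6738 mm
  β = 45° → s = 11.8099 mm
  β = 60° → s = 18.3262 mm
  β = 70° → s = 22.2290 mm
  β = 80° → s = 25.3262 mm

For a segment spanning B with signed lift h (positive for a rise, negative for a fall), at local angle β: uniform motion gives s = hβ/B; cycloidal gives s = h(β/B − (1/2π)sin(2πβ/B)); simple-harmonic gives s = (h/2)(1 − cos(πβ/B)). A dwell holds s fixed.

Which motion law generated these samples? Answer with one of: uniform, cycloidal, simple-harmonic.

candidates at β/B = r: uniform s = h·r (linear in β); cycloidal s = h·(r − sin(2πr)/(2π)); simple-harmonic s = (h/2)(1 − cos(πr))
β=20°: printed 2.6738 | uniform 5.6000, cycloidal 1.3618, simple-harmonic 2.6738
β=45°: printed 11.8099 | uniform 12.6000, cycloidal 11.2229, simple-harmonic 11.8099
β=60°: printed 18.3262 | uniform 16.8000, cycloidal 19.4194, simple-harmonic 18.3262
β=70°: printed 22.2290 | uniform 19.6000, cycloidal 23.8382, simple-harmonic 22.2290
β=80°: printed 25.3262 | uniform 22.4000, cycloidal 26.6382, simple-harmonic 25.3262
only one law matches every sample → simple-harmonic

simple-harmonic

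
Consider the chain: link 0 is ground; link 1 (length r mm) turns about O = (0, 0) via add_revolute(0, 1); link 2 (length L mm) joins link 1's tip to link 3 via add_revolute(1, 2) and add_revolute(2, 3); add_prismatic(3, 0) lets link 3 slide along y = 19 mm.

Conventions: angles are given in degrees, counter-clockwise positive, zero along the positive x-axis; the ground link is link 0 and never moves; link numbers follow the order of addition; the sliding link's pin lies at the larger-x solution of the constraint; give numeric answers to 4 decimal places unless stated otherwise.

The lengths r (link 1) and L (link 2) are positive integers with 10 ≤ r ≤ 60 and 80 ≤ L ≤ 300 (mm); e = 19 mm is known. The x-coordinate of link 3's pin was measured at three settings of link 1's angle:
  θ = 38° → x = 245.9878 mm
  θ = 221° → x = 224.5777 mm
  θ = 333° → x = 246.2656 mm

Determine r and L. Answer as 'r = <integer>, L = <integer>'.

constraint per measurement: (x − r cos θ)² + (r sin θ − e)² = L²
subtracting the θ₁ and θ₂ equations cancels the r² and L² terms:
r = (x₁² − x₂²) / (2[(x₁cos θ₁ + e sin θ₁) − (x₂cos θ₂ + e sin θ₂)]) = 13.0000 → r = 13
L² = (x₁ − r cos θ₁)² + (r sin θ₁ − e)² = 55695.9942 → L = 236.0000 → L = 236
check at θ₃=333°: x = 246.2656 (printed 246.2656) ✓

r = 13, L = 236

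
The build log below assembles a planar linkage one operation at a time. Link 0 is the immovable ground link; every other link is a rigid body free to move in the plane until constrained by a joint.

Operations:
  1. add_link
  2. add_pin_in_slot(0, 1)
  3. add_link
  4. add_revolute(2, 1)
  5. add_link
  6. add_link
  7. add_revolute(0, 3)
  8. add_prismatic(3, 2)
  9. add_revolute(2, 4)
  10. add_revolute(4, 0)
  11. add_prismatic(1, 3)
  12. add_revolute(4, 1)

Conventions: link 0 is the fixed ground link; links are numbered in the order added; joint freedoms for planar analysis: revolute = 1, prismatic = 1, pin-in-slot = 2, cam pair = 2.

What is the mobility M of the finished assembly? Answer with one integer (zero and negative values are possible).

L=1 J1=0 J2=0
add link → L=2 J1=0 J2=0
PS@0,1 dof=2 J2 → L=2 J1=0 J2=1
add link → L=3 J1=0 J2=1
R@2,1 dof=1 J1 → L=3 J1=1 J2=1
add link → L=4 J1=1 J2=1
add link → L=5 J1=1 J2=1
R@0,3 dof=1 J1 → L=5 J1=2 J2=1
P@3,2 dof=1 J1 → L=5 J1=3 J2=1
R@2,4 dof=1 J1 → L=5 J1=4 J2=1
R@4,0 dof=1 J1 → L=5 J1=5 J2=1
P@1,3 dof=1 J1 → L=5 J1=6 J2=1
R@4,1 dof=1 J1 → L=5 J1=7 J2=1
M=3(L−1)−2J1−J2=3·4−2·7−1=-3

M = -3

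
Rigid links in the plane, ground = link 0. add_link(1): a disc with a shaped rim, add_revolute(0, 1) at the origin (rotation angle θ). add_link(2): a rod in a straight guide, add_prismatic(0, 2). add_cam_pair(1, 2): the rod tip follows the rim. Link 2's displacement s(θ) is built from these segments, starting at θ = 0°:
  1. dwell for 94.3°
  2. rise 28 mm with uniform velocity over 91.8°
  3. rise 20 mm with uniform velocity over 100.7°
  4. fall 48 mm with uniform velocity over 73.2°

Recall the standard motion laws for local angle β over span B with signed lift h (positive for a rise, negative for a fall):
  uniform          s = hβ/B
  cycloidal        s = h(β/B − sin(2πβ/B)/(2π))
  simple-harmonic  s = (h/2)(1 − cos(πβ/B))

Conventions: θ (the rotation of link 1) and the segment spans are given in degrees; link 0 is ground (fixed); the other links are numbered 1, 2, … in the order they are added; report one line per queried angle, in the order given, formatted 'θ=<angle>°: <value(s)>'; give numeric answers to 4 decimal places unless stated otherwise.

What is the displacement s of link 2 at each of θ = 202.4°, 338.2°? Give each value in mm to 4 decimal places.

segment 1 (0° to 94.3°, dwell): s unchanged at 0.0000
segment 2 (94.3° to 186.1°, uniform, h = 28) is passed completely: s = 0.0000 + (28) = 28.0000
θ = 202.4° falls in segment 3 (186.1° to 286.8°, uniform, h = 20): β = 202.4 − 186.1 = 16.3°, B = 100.7°; Δs = 20·16.3/100.7 = 3.2373; s = 28.0000 + 3.2373 = 31.2373
segment 3 (186.1° to 286.8°, uniform, h = 20) is passed completely: s = 28.0000 + (20) = 48.0000
θ = 338.2° falls in segment 4 (286.8° to 360°, uniform, h = -48): β = 338.2 − 286.8 = 51.4°, B = 73.2°; Δs = -48·51.4/73.2 = -33.7049; s = 48.0000 − 33.7049 = 14.2951

θ=202.4°: 31.2373
θ=338.2°: 14.2951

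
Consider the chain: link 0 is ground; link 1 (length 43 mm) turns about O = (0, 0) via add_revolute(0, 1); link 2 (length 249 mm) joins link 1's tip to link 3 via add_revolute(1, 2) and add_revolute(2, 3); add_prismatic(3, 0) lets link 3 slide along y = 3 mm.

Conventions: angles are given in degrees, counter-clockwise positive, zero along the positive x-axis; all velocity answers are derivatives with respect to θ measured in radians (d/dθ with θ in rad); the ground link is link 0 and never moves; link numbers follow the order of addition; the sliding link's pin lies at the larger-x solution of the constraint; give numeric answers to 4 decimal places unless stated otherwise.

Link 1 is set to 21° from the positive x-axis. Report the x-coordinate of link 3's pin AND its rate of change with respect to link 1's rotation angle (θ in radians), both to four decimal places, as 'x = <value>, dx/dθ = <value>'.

geometry: r = 43 mm, L = 249 mm, e = 3 mm
crank pin P = (r cos θ, r sin θ) = (40.143958, 15.409822)
h = r sin θ − e = 15.409822 − 3 = 12.409822
x = r cos θ + √(L² − h²) = 40.143958 + 248.690563 = 288.834522
dx/dθ = −r sin θ − h·r cos θ/√(L² − h²) (θ in radians; h = 12.409822) = -17.413032

x = 288.8345, dx/dθ = -17.4130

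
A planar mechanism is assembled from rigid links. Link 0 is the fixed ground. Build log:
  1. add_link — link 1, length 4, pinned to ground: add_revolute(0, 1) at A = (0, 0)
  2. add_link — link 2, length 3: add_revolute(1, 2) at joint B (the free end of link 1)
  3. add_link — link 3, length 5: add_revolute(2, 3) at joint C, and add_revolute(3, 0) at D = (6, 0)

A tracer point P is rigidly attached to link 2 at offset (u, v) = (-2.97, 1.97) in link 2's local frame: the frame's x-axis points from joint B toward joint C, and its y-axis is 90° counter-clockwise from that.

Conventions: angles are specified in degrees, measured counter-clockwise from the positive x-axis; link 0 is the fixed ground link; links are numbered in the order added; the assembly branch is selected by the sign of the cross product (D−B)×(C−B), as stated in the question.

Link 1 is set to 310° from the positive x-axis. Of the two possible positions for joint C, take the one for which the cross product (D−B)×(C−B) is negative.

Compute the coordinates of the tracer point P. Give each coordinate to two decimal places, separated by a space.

A=(0,0), D=(6.00,0)
B = A + 4.00·(cos310°, sin310°) = (2.5712, -3.0642)
|BD| = 4.5985
circle(B,3.00) ∩ circle(D,5.00): a=0.5596, h=2.9474
  candidates: C₊=(1.0244,-0.4936) cross=13.553; C₋=(4.9523,-4.8890) cross=-13.553
  branch - wants cross < 0 → take C=(4.9523,-4.8890) (cross=-13.553)
ex = (C−B)/|BC| = (0.7937,-0.6083); ey = (0.6083,0.7937)
P = B + -2.97·ex + 1.97·ey = (1.4121,0.3060)

1.41 0.31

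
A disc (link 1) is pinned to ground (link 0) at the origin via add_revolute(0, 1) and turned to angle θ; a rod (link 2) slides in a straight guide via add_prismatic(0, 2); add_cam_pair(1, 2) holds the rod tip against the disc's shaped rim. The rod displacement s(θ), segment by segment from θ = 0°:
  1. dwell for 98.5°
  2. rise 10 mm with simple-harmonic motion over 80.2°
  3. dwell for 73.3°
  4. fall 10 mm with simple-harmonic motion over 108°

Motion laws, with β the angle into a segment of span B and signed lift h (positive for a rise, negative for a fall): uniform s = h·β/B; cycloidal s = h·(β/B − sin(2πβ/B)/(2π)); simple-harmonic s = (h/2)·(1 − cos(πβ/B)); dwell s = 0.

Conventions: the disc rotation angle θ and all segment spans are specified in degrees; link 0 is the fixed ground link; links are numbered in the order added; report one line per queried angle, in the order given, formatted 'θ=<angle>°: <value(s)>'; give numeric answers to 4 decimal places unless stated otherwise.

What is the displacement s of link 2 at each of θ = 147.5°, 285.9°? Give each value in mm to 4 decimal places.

segment 1 (0° to 98.5°, dwell): s unchanged at 0.0000
θ = 147.5° falls in segment 2 (98.5° to 178.7°, simple-harmonic, h = 10): β = 147.5 − 98.5 = 49°, B = 80.2°; Δs = 10/2·(1 − cos(π·0.6110)) = 6.7081; s = 0.0000 + 6.7081 = 6.7081
segment 2 (98.5° to 178.7°, simple-harmonic, h = 10) is passed completely: s = 0.0000 + (10) = 10.0000
segment 3 (178.7° to 252°, dwell): s unchanged at 10.0000
θ = 285.9° falls in segment 4 (252° to 360°, simple-harmonic, h = -10): β = 285.9 − 252 = 33.9°, B = 108°; Δs = -10/2·(1 − cos(π·0.3139)) = -2.2403; s = 10.0000 − 2.2403 = 7.7597

θ=147.5°: 6.7081
θ=285.9°: 7.7597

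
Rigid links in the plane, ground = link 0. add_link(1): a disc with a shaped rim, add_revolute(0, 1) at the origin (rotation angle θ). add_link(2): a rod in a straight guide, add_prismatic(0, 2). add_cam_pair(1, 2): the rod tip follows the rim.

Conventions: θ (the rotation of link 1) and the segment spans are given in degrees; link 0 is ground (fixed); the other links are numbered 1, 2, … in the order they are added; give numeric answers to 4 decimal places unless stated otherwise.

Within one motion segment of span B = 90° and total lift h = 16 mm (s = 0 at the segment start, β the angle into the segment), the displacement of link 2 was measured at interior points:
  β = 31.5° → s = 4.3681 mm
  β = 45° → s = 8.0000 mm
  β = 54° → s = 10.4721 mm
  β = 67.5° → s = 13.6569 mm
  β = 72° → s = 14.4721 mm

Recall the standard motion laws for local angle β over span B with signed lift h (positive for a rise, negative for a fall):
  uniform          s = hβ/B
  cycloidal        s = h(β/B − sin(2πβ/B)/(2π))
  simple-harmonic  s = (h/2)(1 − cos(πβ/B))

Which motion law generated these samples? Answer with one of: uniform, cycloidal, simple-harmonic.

candidates at β/B = r: uniform s = h·r (linear in β); cycloidal s = h·(r − sin(2πr)/(2π)); simple-harmonic s = (h/2)(1 − cos(πr))
β=31.5°: printed 4.3681 | uniform 5.6000, cycloidal 3.5399, simple-harmonic 4.3681
β=45°: printed 8.0000 | uniform 8.0000, cycloidal 8.0000, simple-harmonic 8.0000
β=54°: printed 10.4721 | uniform 9.6000, cycloidal 11.0968, simple-harmonic 10.4721
β=67.5°: printed 13.6569 | uniform 12.0000, cycloidal 14.5465, simple-harmonic 13.6569
β=72°: printed 14.4721 | uniform 12.8000, cycloidal 15.2218, simple-harmonic 14.4721
only one law matches every sample → simple-harmonic

simple-harmonic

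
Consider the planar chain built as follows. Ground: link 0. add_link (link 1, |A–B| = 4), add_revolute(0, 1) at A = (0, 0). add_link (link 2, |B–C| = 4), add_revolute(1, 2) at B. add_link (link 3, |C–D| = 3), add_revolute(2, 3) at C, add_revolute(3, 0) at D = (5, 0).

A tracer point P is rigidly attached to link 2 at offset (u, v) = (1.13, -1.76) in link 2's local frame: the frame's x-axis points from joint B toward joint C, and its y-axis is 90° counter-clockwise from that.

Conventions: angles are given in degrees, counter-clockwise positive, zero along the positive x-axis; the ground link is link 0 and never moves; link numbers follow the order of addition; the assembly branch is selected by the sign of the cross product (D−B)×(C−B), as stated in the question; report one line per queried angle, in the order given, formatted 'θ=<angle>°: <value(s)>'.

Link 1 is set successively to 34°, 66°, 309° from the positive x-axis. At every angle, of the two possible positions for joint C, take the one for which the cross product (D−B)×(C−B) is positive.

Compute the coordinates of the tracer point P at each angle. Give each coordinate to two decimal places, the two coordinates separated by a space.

A=(0,0), D=(5.00,0)
θ=34°: B = A + 4.00·(cos34°, sin34°) = (3.3162, 2.2368)
θ=34°: |BD| = 2.7997
θ=34°: circle(B,4.00) ∩ circle(D,3.00): a=2.6500, h=2.9963
θ=34°:   candidates: C₊=(7.3037,1.9217) cross=8.389; C₋=(2.5162,-1.6824) cross=-8.389
θ=34°:   branch + wants cross > 0 → take C=(7.3037,1.9217) (cross=8.389)
θ=34°: ex = (C−B)/|BC| = (0.9969,-0.0788); ey = (0.0788,0.9969)
θ=34°: P = B + 1.13·ex + -1.76·ey = (4.3040,0.3932)
θ=66°: B = A + 4.00·(cos66°, sin66°) = (1.6269, 3.6542)
θ=66°: |BD| = 4.9730
θ=66°: circle(B,4.00) ∩ circle(D,3.00): a=3.1903, h=2.4129
θ=66°:   candidates: C₊=(5.5639,2.9465) cross=11.999; C₋=(2.0178,-0.3267) cross=-11.999
θ=66°:   branch + wants cross > 0 → take C=(5.5639,2.9465) (cross=11.999)
θ=66°: ex = (C−B)/|BC| = (0.9842,-0.1769); ey = (0.1769,0.9842)
θ=66°: P = B + 1.13·ex + -1.76·ey = (2.4278,1.7220)
θ=309°: B = A + 4.00·(cos309°, sin309°) = (2.5173, -3.1086)
θ=309°: |BD| = 3.9783
θ=309°: circle(B,4.00) ∩ circle(D,3.00): a=2.8689, h=2.7873
θ=309°:   candidates: C₊=(2.1297,0.8726) cross=11.089; C₋=(6.4856,-2.6063) cross=-11.089
θ=309°:   branch + wants cross > 0 → take C=(2.1297,0.8726) (cross=11.089)
θ=309°: ex = (C−B)/|BC| = (-0.0969,0.9953); ey = (-0.9953,-0.0969)
θ=309°: P = B + 1.13·ex + -1.76·ey = (4.1595,-1.8134)

θ=34°: 4.30 0.39
θ=66°: 2.43 1.72
θ=309°: 4.16 -1.81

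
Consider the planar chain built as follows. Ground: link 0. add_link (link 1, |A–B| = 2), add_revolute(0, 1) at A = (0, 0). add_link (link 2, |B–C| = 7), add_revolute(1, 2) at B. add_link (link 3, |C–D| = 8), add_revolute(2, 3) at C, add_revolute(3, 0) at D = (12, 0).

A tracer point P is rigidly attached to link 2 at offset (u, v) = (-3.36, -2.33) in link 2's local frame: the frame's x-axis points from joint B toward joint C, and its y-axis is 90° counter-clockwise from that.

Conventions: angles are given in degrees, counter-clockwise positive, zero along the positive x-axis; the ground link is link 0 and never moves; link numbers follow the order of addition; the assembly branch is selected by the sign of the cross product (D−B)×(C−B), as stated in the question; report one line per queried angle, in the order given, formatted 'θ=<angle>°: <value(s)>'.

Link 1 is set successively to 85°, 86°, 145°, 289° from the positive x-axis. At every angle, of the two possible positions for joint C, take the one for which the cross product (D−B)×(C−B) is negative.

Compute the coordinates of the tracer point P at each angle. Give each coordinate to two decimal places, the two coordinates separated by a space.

A=(0,0), D=(12.00,0)
θ=85°: B = A + 2.00·(cos85°, sin85°) = (0.1743, 1.9924)
θ=85°: |BD| = 11.9924
θ=85°: circle(B,7.00) ∩ circle(D,8.00): a=5.3708, h=4.4894
θ=85°:   candidates: C₊=(6.2163,5.5271) cross=53.839; C₋=(4.7246,-3.3269) cross=-53.839
θ=85°:   branch - wants cross < 0 → take C=(4.7246,-3.3269) (cross=-53.839)
θ=85°: ex = (C−B)/|BC| = (0.6500,-0.7599); ey = (0.7599,0.6500)
θ=85°: P = B + -3.36·ex + -2.33·ey = (-3.7804,3.0311)
θ=86°: B = A + 2.00·(cos86°, sin86°) = (0.1395, 1.9951)
θ=86°: |BD| = 12.0271
θ=86°: circle(B,7.00) ∩ circle(D,8.00): a=5.3900, h=4.4663
θ=86°:   candidates: C₊=(6.1957,5.5055) cross=53.717; C₋=(4.7139,-3.3035) cross=-53.717
θ=86°:   branch - wants cross < 0 → take C=(4.7139,-3.3035) (cross=-53.717)
θ=86°: ex = (C−B)/|BC| = (0.6535,-0.7569); ey = (0.7569,0.6535)
θ=86°: P = B + -3.36·ex + -2.33·ey = (-3.8199,3.0158)
θ=145°: B = A + 2.00·(cos145°, sin145°) = (-1.6383, 1.1472)
θ=145°: |BD| = 13.6865
θ=145°: circle(B,7.00) ∩ circle(D,8.00): a=6.2952, h=3.0610
θ=145°:   candidates: C₊=(4.8914,3.6698) cross=41.895; C₋=(4.3782,-2.4307) cross=-41.895
θ=145°:   branch - wants cross < 0 → take C=(4.3782,-2.4307) (cross=-41.895)
θ=145°: ex = (C−B)/|BC| = (0.8595,-0.5111); ey = (0.5111,0.8595)
θ=145°: P = B + -3.36·ex + -2.33·ey = (-5.7172,0.8619)
θ=289°: B = A + 2.00·(cos289°, sin289°) = (0.6511, -1.8910)
θ=289°: |BD| = 11.5053
θ=289°: circle(B,7.00) ∩ circle(D,8.00): a=5.1008, h=4.7939
θ=289°:   candidates: C₊=(4.8946,3.6761) cross=55.156; C₋=(6.4705,-5.7814) cross=-55.156
θ=289°:   branch - wants cross < 0 → take C=(6.4705,-5.7814) (cross=-55.156)
θ=289°: ex = (C−B)/|BC| = (0.8313,-0.5558); ey = (0.5558,0.8313)
θ=289°: P = B + -3.36·ex + -2.33·ey = (-3.4371,-1.9607)

θ=85°: -3.78 3.03
θ=86°: -3.82 3.02
θ=145°: -5.72 0.86
θ=289°: -3.44 -1.96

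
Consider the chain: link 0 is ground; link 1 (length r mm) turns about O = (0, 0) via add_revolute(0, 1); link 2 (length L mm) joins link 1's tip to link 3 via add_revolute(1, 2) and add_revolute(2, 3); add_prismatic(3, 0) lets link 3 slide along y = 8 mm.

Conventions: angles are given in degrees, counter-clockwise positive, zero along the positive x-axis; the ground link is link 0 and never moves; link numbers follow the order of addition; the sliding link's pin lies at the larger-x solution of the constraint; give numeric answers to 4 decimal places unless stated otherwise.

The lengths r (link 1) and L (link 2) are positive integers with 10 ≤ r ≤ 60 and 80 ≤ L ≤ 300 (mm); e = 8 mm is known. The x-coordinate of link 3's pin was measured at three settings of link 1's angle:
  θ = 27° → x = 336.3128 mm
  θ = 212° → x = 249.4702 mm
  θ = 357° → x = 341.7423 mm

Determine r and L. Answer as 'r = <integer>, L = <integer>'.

constraint per measurement: (x − r cos θ)² + (r sin θ − e)² = L²
subtracting the θ₁ and θ₂ equations cancels the r² and L² terms:
r = (x₁² − x₂²) / (2[(x₁cos θ₁ + e sin θ₁) − (x₂cos θ₂ + e sin θ₂)]) = 49.0000 → r = 49
L² = (x₁ − r cos θ₁)² + (r sin θ₁ − e)² = 85848.9948 → L = 293.0000 → L = 293
check at θ₃=357°: x = 341.7423 (printed 341.7423) ✓

r = 49, L = 293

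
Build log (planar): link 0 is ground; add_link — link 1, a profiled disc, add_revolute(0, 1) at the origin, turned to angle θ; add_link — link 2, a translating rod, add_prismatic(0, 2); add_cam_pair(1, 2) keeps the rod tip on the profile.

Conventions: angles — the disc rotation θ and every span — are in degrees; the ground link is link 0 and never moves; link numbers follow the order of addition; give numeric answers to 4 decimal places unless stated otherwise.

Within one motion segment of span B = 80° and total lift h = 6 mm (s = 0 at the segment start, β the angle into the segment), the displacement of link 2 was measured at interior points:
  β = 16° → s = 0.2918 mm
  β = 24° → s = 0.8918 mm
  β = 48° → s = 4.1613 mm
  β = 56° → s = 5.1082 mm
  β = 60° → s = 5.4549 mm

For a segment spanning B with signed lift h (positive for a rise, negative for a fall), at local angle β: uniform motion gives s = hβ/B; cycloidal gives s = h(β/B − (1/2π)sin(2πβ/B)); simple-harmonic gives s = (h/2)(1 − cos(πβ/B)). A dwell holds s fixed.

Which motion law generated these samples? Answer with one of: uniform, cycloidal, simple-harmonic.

candidates at β/B = r: uniform s = h·r (linear in β); cycloidal s = h·(r − sin(2πr)/(2π)); simple-harmonic s = (h/2)(1 − cos(πr))
β=16°: printed 0.2918 | uniform 1.2000, cycloidal 0.2918, simple-harmonic 0.5729
β=24°: printed 0.8918 | uniform 1.8000, cycloidal 0.8918, simple-harmonic 1.2366
β=48°: printed 4.1613 | uniform 3.6000, cycloidal 4.1613, simple-harmonic 3.9271
β=56°: printed 5.1082 | uniform 4.2000, cycloidal 5.1082, simple-harmonic 4.7634
β=60°: printed 5.4549 | uniform 4.5000, cycloidal 5.4549, simple-harmonic 5.1213
only one law matches every sample → cycloidal

cycloidal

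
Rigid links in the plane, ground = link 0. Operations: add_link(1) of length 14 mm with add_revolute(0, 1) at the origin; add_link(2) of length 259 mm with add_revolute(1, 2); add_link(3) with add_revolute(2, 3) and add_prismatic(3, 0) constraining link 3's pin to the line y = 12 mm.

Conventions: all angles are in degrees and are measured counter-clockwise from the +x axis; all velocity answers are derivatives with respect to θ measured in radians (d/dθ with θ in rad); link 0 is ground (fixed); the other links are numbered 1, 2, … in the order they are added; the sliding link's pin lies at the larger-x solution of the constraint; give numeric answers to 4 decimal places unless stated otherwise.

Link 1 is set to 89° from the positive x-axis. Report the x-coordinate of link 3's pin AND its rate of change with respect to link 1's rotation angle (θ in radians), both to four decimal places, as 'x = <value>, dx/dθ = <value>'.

geometry: r = 14 mm, L = 259 mm, e = 12 mm
crank pin P = (r cos θ, r sin θ) = (0.244334, 13.997868)
h = r sin θ − e = 13.997868 − 12 = 1.997868
x = r cos θ + √(L² − h²) = 0.244334 + 258.992294 = 259.236628
dx/dθ = −r sin θ − h·r cos θ/√(L² − h²) (θ in radians; h = 1.997868) = -13.999753

x = 259.2366, dx/dθ = -13.9998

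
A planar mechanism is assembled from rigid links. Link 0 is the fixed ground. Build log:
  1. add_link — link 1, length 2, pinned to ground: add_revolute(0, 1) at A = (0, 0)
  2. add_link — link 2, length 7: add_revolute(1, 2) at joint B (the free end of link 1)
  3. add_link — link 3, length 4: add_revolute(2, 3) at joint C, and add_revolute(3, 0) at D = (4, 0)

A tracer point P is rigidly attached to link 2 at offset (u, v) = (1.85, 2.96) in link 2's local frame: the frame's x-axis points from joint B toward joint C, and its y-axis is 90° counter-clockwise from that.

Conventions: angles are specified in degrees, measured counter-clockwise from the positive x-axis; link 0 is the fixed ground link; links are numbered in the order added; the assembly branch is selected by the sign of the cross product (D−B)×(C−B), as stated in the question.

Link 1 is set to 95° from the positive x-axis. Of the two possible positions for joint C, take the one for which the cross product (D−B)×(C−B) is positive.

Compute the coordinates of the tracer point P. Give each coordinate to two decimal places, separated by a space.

A=(0,0), D=(4.00,0)
B = A + 2.00·(cos95°, sin95°) = (-0.1743, 1.9924)
|BD| = 4.6254
circle(B,7.00) ∩ circle(D,4.00): a=5.8800, h=3.7982
  candidates: C₊=(6.7682,2.8874) cross=17.568; C₋=(3.4961,-3.9681) cross=-17.568
  branch + wants cross > 0 → take C=(6.7682,2.8874) (cross=17.568)
ex = (C−B)/|BC| = (0.9918,0.1279); ey = (-0.1279,0.9918)
P = B + 1.85·ex + 2.96·ey = (1.2821,5.1646)

1.28 5.16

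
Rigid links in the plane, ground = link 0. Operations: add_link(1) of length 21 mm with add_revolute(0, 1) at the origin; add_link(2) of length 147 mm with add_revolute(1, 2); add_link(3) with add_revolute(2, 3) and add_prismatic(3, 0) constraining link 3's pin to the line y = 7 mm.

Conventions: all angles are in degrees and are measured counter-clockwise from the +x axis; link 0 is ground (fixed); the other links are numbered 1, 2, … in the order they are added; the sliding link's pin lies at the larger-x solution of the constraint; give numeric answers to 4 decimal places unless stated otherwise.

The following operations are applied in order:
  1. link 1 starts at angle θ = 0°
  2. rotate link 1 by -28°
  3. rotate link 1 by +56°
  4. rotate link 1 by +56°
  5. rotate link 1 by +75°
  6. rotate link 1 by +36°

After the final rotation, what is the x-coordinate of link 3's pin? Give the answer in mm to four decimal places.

geometry: r = 21 mm, L = 147 mm, e = 7 mm; θ starts at 0°
rotate link 1 by -28°: θ ← 0° -28° = -28°
rotate link 1 by +56°: θ ← -28° +56° = 28°
rotate link 1 by +56°: θ ← 28° +56° = 84°
rotate link 1 by +75°: θ ← 84° +75° = 159°
rotate link 1 by +36°: θ ← 159° +36° = 195°
crank pin P = (r cos θ, r sin θ) = (-20.284442, -5.435200)
h = r sin θ − e = -5.435200 − 7 = -12.435200
x = r cos θ + √(L² − h²) = -20.284442 + 146.473089 = 126.188647

126.1886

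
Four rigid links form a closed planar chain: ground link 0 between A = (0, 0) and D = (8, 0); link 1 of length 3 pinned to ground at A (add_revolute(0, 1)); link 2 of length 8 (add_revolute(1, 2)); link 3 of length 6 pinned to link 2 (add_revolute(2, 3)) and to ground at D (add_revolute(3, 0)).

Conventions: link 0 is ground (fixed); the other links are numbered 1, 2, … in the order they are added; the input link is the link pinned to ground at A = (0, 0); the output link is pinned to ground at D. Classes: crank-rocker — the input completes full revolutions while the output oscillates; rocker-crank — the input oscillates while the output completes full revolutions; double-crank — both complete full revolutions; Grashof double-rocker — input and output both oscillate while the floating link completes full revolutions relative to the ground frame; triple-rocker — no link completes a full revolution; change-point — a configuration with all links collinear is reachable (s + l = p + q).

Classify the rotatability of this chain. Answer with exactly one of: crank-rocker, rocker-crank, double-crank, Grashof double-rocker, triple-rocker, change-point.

lengths: ground=8, input=3, coupler=8, output=6
sorted: s=3 (shortest), l=8 (longest), p+q=14
s + l = 11 vs p + q = 14
s + l < p + q (Grashof) with shortest = input link → crank-rocker

crank-rocker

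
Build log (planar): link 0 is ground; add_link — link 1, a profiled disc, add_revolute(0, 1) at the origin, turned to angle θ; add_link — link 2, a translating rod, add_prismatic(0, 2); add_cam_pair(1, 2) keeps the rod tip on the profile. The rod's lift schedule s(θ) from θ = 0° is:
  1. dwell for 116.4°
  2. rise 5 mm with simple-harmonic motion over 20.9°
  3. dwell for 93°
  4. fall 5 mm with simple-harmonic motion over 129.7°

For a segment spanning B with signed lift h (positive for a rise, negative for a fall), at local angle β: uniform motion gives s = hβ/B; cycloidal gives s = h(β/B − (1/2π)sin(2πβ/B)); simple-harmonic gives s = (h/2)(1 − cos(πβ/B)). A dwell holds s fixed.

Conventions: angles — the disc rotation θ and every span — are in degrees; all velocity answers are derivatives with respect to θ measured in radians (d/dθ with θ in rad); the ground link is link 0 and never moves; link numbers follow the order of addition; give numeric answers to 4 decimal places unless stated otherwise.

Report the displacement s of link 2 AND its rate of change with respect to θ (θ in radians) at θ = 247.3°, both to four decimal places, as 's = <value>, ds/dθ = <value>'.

seg 1 [0°–116.4°] dwell: s stays 0.0000
seg 2 [116.4°–137.3°] simple-harmonic, h=5: full span → s += 5 → s = 5.0000
seg 3 [137.3°–230.3°] dwell: s stays 5.0000
seg 4 [230.3°–360°] simple-harmonic, h=-5: θ=247.3° here. β=17, B=129.7. -5/2·(1 − cos(π·0.1311)) = -0.2090 → s = 4.7910
velocity in seg [230.3°–360°] (simple-harmonic), θ in radians: β = 17° = 0.2967 rad, B = 129.7° = 2.2637 rad; ds/dθ = (πh/(2B)) sin(πβ/B) = (π·(-5)/(2·2.2637)) sin(π·0.1311) = -1.388635 mm/rad

s = 4.7910, ds/dθ = -1.3886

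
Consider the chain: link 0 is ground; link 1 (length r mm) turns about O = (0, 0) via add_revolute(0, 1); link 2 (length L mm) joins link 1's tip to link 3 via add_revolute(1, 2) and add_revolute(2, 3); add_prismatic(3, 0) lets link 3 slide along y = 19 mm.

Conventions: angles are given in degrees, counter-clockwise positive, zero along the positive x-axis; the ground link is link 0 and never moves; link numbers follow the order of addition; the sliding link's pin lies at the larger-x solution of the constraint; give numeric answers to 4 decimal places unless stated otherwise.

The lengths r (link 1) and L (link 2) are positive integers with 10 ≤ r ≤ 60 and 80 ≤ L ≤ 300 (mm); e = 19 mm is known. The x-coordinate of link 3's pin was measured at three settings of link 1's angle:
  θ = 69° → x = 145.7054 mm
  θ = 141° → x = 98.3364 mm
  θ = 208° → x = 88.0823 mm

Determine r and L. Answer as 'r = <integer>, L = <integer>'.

constraint per measurement: (x − r cos θ)² + (r sin θ − e)² = L²
subtracting the θ₁ and θ₂ equations cancels the r² and L² terms:
r = (x₁² − x₂²) / (2[(x₁cos θ₁ + e sin θ₁) − (x₂cos θ₂ + e sin θ₂)]) = 43.0000 → r = 43
L² = (x₁ − r cos θ₁)² + (r sin θ₁ − e)² = 17424.0047 → L = 132.0000 → L = 132
check at θ₃=208°: x = 88.0823 (printed 88.0823) ✓

r = 43, L = 132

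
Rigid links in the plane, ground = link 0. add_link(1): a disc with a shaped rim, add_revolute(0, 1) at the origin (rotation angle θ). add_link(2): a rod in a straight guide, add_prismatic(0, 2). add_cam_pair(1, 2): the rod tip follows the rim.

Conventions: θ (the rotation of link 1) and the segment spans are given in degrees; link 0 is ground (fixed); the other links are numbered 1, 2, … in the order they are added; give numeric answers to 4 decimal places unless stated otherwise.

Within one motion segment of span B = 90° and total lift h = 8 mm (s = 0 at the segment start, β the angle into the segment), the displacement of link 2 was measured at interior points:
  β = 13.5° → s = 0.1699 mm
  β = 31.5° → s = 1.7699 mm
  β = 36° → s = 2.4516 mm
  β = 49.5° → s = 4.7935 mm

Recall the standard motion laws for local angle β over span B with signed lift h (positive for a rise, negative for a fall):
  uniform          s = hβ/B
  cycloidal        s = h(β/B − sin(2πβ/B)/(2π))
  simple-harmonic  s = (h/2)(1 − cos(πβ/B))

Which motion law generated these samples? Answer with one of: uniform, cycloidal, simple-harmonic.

candidates at β/B = r: uniform s = h·r (linear in β); cycloidal s = h·(r − sin(2πr)/(2π)); simple-harmonic s = (h/2)(1 − cos(πr))
β=13.5°: printed 0.1699 | uniform 1.2000, cycloidal 0.1699, simple-harmonic 0.4360
β=31.5°: printed 1.7699 | uniform 2.8000, cycloidal 1.7699, simple-harmonic 2.1840
β=36°: printed 2.4516 | uniform 3.2000, cycloidal 2.4516, simple-harmonic 2.7639
β=49.5°: printed 4.7935 | uniform 4.4000, cycloidal 4.7935, simple-harmonic 4.6257
only one law matches every sample → cycloidal

cycloidal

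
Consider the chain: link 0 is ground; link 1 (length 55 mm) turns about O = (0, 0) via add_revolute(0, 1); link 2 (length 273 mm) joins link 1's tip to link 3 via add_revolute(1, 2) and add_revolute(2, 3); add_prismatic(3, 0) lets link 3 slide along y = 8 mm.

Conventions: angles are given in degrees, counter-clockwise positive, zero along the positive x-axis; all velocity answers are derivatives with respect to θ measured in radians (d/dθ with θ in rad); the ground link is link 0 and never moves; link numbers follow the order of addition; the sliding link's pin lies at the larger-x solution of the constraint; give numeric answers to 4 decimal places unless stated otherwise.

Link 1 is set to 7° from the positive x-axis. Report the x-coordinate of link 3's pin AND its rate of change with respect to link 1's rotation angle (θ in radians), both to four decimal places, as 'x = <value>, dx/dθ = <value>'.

geometry: r = 55 mm, L = 273 mm, e = 8 mm
crank pin P = (r cos θ, r sin θ) = (54.590038, 6.702814)
h = r sin θ − e = 6.702814 − 8 = -1.297186
x = r cos θ + √(L² − h²) = 54.590038 + 272.996918 = 327.586956
dx/dθ = −r sin θ − h·r cos θ/√(L² − h²) (θ in radians; h = -1.297186) = -6.443421

x = 327.5870, dx/dθ = -6.4434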